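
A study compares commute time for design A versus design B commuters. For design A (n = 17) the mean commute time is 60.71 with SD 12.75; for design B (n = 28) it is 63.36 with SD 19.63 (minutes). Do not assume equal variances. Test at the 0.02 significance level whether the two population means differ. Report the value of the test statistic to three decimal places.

Let group 1 = design A, group 2 = design B. H0: μ_1 = μ_2; H1: μ_1 ≠ μ_2 (Welch's two-sample t-test, two-sided).
t = (x̄_1 − x̄_2)/√(s_1²/n_1 + s_2²/n_2) = (60.71 − 63.36)/√(12.75²/17 + 19.63²/28) = -0.549
Welch–Satterthwaite df ≈ 42.74
Two-sided p-value ≈ 0.5861
Since p ≈ 0.5861 > α = 0.02, fail to reject H0; the data do not provide sufficient evidence against H0.

-0.549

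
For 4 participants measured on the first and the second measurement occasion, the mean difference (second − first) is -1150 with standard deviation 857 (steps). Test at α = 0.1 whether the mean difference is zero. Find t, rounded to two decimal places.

-2.68

H0: μ_d = 0; H1: μ_d ≠ 0 (paired t-test on the differences, two-sided).
t = d̄/(s_d/√n) = -1150/(857/√4) = -2.68
df = n − 1 = 3
Two-sided p-value ≈ 0.075
Since p ≈ 0.075 < α = 0.1, reject H0; the data support H1.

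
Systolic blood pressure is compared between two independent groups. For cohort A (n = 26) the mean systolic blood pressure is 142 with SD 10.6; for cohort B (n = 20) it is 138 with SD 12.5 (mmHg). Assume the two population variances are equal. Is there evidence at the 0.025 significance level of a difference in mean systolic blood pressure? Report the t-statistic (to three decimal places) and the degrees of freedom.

Let group 1 = cohort A, group 2 = cohort B. H0: μ_1 = μ_2; H1: μ_1 ≠ μ_2 (two-sample pooled-variance t-test, two-sided).
s_p² = [(26−1)·10.6² + (20−1)·12.5²]/(26+20−2) = 131.312
t = (142 − 138)/√[131.312·(1/26 + 1/20)] = 1.174
df = n₁ + n₂ − 2 = 44
Two-sided p-value ≈ 0.247
Since p ≈ 0.247 > α = 0.025, fail to reject H0; the data do not provide sufficient evidence against H0.

t = 1.174, df = 44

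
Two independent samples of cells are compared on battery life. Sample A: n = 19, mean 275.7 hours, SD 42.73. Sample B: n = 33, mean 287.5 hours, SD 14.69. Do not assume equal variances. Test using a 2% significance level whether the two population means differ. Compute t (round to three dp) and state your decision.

Let group 1 = sample A, group 2 = sample B. H0: μ_1 = μ_2; H1: μ_1 ≠ μ_2 (Welch's two-sample t-test, two-sided).
t = (x̄_1 − x̄_2)/√(s_1²/n_1 + s_2²/n_2) = (275.7 − 287.5)/√(42.73²/19 + 14.69²/33) = -1.165
Welch–Satterthwaite df ≈ 20.48
Two-sided p-value ≈ 0.258
Since p ≈ 0.258 > α = 0.02, fail to reject H0; the data do not provide sufficient evidence against H0.

t = -1.165; fail to reject H0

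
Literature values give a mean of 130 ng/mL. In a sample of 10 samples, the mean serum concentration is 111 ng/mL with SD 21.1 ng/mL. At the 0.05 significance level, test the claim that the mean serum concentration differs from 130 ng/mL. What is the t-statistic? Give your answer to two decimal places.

-2.85

H0: μ = 130; H1: μ ≠ 130 (one-sample t-test, two-sided).
t = (x̄ − μ₀)/(s/√n) = (111 − 130)/(21.1/√10) = -2.85
df = n − 1 = 9
Two-sided p-value ≈ 0.019
Since p ≈ 0.019 < α = 0.05, reject H0; the evidence is statistically significant.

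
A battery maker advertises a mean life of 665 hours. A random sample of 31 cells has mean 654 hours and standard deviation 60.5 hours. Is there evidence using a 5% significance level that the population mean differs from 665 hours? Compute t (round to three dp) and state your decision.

H0: μ = 665; H1: μ ≠ 665 (one-sample t-test, two-sided).
t = (x̄ − μ₀)/(s/√n) = (654 − 665)/(60.5/√31) = -1.012
df = n − 1 = 30
Two-sided p-value ≈ 0.319
Since p ≈ 0.319 > α = 0.05, fail to reject H0; the data do not provide sufficient evidence against H0.

t = -1.012; fail to reject H0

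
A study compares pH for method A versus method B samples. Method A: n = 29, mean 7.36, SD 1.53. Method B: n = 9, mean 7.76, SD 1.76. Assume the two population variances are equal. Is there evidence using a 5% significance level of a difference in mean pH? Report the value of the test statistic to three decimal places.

-0.662

Let group 1 = method A, group 2 = method B. H0: μ_1 = μ_2; H1: μ_1 ≠ μ_2 (two-sample pooled-variance t-test, two-sided).
s_p² = [(29−1)·1.53² + (9−1)·1.76²]/(29+9−2) = 2.50906
t = (7.36 − 7.76)/√[2.50906·(1/29 + 1/9)] = -0.662
df = n₁ + n₂ − 2 = 36
Two-sided p-value ≈ 0.512
Since p ≈ 0.512 > α = 0.05, fail to reject H0; the evidence is not statistically significant.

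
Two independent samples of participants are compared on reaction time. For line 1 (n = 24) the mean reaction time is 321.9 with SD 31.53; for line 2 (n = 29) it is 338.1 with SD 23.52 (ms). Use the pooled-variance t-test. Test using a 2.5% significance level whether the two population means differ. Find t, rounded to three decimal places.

-2.141

Let group 1 = line 1, group 2 = line 2. H0: μ_1 = μ_2; H1: μ_1 ≠ μ_2 (two-sample pooled-variance t-test, two-sided).
s_p² = [(24−1)·31.53² + (29−1)·23.52²]/(24+29−2) = 752.05
t = (321.9 − 338.1)/√[752.05·(1/24 + 1/29)] = -2.141
df = n₁ + n₂ − 2 = 51
Two-sided p-value ≈ 0.037
Since p ≈ 0.037 > α = 0.025, fail to reject H0; the evidence is not statistically significant.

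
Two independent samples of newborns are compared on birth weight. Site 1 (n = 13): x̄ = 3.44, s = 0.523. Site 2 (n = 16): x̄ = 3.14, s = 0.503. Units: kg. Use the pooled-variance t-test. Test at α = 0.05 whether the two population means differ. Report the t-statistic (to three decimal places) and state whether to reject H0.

Let group 1 = site 1, group 2 = site 2. H0: μ_1 = μ_2; H1: μ_1 ≠ μ_2 (two-sample pooled-variance t-test, two-sided).
s_p² = [(13−1)·0.523² + (16−1)·0.503²]/(13+16−2) = 0.262129
t = (3.44 − 3.14)/√[0.262129·(1/13 + 1/16)] = 1.569
df = n₁ + n₂ − 2 = 27
Two-sided p-value ≈ 0.128
Since p ≈ 0.128 > α = 0.05, fail to reject H0; the evidence is not statistically significant.

t = 1.569; fail to reject H0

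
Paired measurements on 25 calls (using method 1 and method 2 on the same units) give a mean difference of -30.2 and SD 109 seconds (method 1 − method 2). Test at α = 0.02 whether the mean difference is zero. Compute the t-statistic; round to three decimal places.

-1.385

H0: μ_d = 0; H1: μ_d ≠ 0 (paired t-test on the differences, two-sided).
t = d̄/(s_d/√n) = -30.2/(109/√25) = -1.385
df = n − 1 = 24
Two-sided p-value ≈ 0.179
Since p ≈ 0.179 > α = 0.02, fail to reject H0; the data do not provide sufficient evidence against H0.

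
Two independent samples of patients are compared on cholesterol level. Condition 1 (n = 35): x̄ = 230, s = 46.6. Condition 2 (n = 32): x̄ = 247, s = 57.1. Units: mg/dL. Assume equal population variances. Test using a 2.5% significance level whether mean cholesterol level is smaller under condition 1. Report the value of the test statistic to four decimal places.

-1.3399

Let group 1 = condition 1, group 2 = condition 2. H0: μ_1 = μ_2; H1: μ_1 < μ_2 (two-sample pooled-variance t-test, left-tailed).
s_p² = [(35−1)·46.6² + (32−1)·57.1²]/(35+32−2) = 2690.86
t = (230 − 247)/√[2690.86·(1/35 + 1/32)] = -1.3399
df = n₁ + n₂ − 2 = 65
p-value = P(T ≤ -1.3399) ≈ 0.0925
Since p ≈ 0.0925 > α = 0.025, fail to reject H0; the data do not provide sufficient evidence against H0.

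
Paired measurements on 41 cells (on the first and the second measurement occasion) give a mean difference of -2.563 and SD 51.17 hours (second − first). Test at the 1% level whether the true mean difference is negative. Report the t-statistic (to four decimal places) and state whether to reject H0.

t = -0.3207; fail to reject H0

H0: μ_d = 0; H1: μ_d < 0 (paired t-test on the differences, left-tailed).
t = d̄/(s_d/√n) = -2.563/(51.17/√41) = -0.3207
df = n − 1 = 40
p-value = P(T ≤ -0.3207) ≈ 0.375
Since p ≈ 0.375 > α = 0.01, fail to reject H0; the data do not provide sufficient evidence against H0.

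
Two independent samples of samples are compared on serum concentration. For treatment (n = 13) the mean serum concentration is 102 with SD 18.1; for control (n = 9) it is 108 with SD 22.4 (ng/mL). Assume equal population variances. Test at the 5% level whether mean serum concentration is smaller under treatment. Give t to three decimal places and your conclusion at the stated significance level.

t = -0.694; fail to reject H0

Let group 1 = treatment, group 2 = control. H0: μ_1 = μ_2; H1: μ_1 < μ_2 (two-sample pooled-variance t-test, left-tailed).
s_p² = [(13−1)·18.1² + (9−1)·22.4²]/(13+9−2) = 397.27
t = (102 − 108)/√[397.27·(1/13 + 1/9)] = -0.694
df = n₁ + n₂ − 2 = 20
p-value = P(T ≤ -0.694) ≈ 0.248
Since p ≈ 0.248 > α = 0.05, fail to reject H0; the evidence is not statistically significant.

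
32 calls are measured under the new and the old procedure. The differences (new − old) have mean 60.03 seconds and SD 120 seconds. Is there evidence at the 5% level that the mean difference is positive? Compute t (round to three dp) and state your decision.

t = 2.830; reject H0

H0: μ_d = 0; H1: μ_d > 0 (paired t-test on the differences, right-tailed).
t = d̄/(s_d/√n) = 60.03/(120/√32) = 2.830
df = n − 1 = 31
p-value = P(T ≥ 2.830) ≈ 0.0040
Since p ≈ 0.0040 < α = 0.05, reject H0; the evidence is statistically significant.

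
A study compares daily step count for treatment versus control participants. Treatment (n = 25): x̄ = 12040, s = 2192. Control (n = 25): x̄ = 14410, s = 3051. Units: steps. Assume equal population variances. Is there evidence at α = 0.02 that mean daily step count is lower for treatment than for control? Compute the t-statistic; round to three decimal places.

-3.154

Let group 1 = treatment, group 2 = control. H0: μ_1 = μ_2; H1: μ_1 < μ_2 (two-sample pooled-variance t-test, left-tailed).
s_p² = [(25−1)·2192² + (25−1)·3051²]/(25+25−2) = 7056730
t = (12040 − 14410)/√[7056730·(1/25 + 1/25)] = -3.154
df = n₁ + n₂ − 2 = 48
p-value = P(T ≤ -3.154) ≈ 0.001
Since p ≈ 0.001 < α = 0.02, reject H0; the evidence is statistically significant.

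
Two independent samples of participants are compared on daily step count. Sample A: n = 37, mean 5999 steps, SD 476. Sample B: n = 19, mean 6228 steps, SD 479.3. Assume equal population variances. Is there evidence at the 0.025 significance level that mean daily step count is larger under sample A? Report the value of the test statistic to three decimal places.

Let group 1 = sample A, group 2 = sample B. H0: μ_1 = μ_2; H1: μ_1 > μ_2 (two-sample pooled-variance t-test, right-tailed).
s_p² = [(37−1)·476² + (19−1)·479.3²]/(37+19−2) = 227627
t = (5999 − 6228)/√[227627·(1/37 + 1/19)] = -1.701
df = n₁ + n₂ − 2 = 54
p-value = P(T ≥ -1.701) ≈ 0.953
Since p ≈ 0.953 > α = 0.025, fail to reject H0; the data do not provide sufficient evidence against H0.

-1.701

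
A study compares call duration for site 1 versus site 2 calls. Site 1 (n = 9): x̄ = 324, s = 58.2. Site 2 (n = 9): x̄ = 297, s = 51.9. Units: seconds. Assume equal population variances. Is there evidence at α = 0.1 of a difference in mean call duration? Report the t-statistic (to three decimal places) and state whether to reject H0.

t = 1.039; fail to reject H0

Let group 1 = site 1, group 2 = site 2. H0: μ_1 = μ_2; H1: μ_1 ≠ μ_2 (two-sample pooled-variance t-test, two-sided).
s_p² = [(9−1)·58.2² + (9−1)·51.9²]/(9+9−2) = 3040.43
t = (324 − 297)/√[3040.43·(1/9 + 1/9)] = 1.039
df = n₁ + n₂ − 2 = 16
Two-sided p-value ≈ 0.314
Since p ≈ 0.314 > α = 0.1, fail to reject H0; the data do not provide sufficient evidence against H0.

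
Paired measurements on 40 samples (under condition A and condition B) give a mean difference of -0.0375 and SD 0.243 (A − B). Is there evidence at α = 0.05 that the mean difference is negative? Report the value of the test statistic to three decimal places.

-0.976

H0: μ_d = 0; H1: μ_d < 0 (paired t-test on the differences, left-tailed).
t = d̄/(s_d/√n) = -0.0375/(0.243/√40) = -0.976
df = n − 1 = 39
p-value = P(T ≤ -0.976) ≈ 0.1675
Since p ≈ 0.1675 > α = 0.05, fail to reject H0; the evidence is not statistically significant.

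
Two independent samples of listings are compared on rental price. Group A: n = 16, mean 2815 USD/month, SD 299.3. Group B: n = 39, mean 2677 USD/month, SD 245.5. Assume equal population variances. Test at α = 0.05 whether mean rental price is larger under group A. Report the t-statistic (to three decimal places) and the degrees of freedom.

t = 1.775, df = 53

Let group 1 = group A, group 2 = group B. H0: μ_1 = μ_2; H1: μ_1 > μ_2 (two-sample pooled-variance t-test, right-tailed).
s_p² = [(16−1)·299.3² + (39−1)·245.5²]/(16+39−2) = 68565.6
t = (2815 − 2677)/√[68565.6·(1/16 + 1/39)] = 1.775
df = n₁ + n₂ − 2 = 53
p-value = P(T ≥ 1.775) ≈ 0.0408
Since p ≈ 0.0408 < α = 0.05, reject H0; the data support H1.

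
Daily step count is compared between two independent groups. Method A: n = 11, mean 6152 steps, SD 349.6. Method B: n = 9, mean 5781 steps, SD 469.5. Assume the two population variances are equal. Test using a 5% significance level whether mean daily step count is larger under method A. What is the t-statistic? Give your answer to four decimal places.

Let group 1 = method A, group 2 = method B. H0: μ_1 = μ_2; H1: μ_1 > μ_2 (two-sample pooled-variance t-test, right-tailed).
s_p² = [(11−1)·349.6² + (9−1)·469.5²]/(11+9−2) = 165869
t = (6152 − 5781)/√[165869·(1/11 + 1/9)] = 2.0267
df = n₁ + n₂ − 2 = 18
p-value = P(T ≥ 2.0267) ≈ 0.029
Since p ≈ 0.029 < α = 0.05, reject H0; the evidence is statistically significant.

2.0267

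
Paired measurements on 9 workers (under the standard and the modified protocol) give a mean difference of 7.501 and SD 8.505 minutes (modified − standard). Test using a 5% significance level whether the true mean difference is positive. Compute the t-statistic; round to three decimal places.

H0: μ_d = 0; H1: μ_d > 0 (paired t-test on the differences, right-tailed).
t = d̄/(s_d/√n) = 7.501/(8.505/√9) = 2.646
df = n − 1 = 8
p-value = P(T ≥ 2.646) ≈ 0.0147
Since p ≈ 0.0147 < α = 0.05, reject H0; the evidence is statistically significant.

2.646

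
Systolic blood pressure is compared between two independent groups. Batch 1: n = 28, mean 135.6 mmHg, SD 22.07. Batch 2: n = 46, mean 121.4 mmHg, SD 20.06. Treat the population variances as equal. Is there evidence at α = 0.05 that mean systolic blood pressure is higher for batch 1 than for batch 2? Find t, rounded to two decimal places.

2.84

Let group 1 = batch 1, group 2 = batch 2. H0: μ_1 = μ_2; H1: μ_1 > μ_2 (two-sample pooled-variance t-test, right-tailed).
s_p² = [(28−1)·22.07² + (46−1)·20.06²]/(28+46−2) = 434.159
t = (135.6 − 121.4)/√[434.159·(1/28 + 1/46)] = 2.84
df = n₁ + n₂ − 2 = 72
p-value = P(T ≥ 2.84) ≈ 0.0029
Since p ≈ 0.0029 < α = 0.05, reject H0; the evidence is statistically significant.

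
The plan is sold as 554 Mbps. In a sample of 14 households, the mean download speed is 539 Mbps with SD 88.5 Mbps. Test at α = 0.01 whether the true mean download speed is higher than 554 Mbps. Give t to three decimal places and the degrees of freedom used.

H0: μ = 554; H1: μ > 554 (one-sample t-test, right-tailed).
t = (x̄ − μ₀)/(s/√n) = (539 − 554)/(88.5/√14) = -0.634
df = n − 1 = 13
p-value = P(T ≥ -0.634) ≈ 0.732
Since p ≈ 0.732 > α = 0.01, fail to reject H0; the evidence is not statistically significant.

t = -0.634, df = 13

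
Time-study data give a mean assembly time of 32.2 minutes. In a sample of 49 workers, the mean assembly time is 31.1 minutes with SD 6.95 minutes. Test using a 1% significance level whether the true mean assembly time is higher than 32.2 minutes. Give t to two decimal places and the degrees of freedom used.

t = -1.11, df = 48

H0: μ = 32.2; H1: μ > 32.2 (one-sample t-test, right-tailed).
t = (x̄ − μ₀)/(s/√n) = (31.1 − 32.2)/(6.95/√49) = -1.11
df = n − 1 = 48
p-value = P(T ≥ -1.11) ≈ 0.863
Since p ≈ 0.863 > α = 0.01, fail to reject H0; the evidence is not statistically significant.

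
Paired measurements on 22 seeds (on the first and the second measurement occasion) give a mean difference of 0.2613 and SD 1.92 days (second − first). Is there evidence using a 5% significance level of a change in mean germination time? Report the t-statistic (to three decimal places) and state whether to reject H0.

H0: μ_d = 0; H1: μ_d ≠ 0 (paired t-test on the differences, two-sided).
t = d̄/(s_d/√n) = 0.2613/(1.92/√22) = 0.638
df = n − 1 = 21
Two-sided p-value ≈ 0.530
Since p ≈ 0.530 > α = 0.05, fail to reject H0; the data do not provide sufficient evidence against H0.

t = 0.638; fail to reject H0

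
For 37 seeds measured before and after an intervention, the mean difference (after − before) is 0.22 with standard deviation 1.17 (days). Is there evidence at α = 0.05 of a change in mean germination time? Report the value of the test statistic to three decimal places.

H0: μ_d = 0; H1: μ_d ≠ 0 (paired t-test on the differences, two-sided).
t = d̄/(s_d/√n) = 0.22/(1.17/√37) = 1.144
df = n − 1 = 36
Two-sided p-value ≈ 0.2603
Since p ≈ 0.2603 > α = 0.05, fail to reject H0; the data do not provide sufficient evidence against H0.

1.144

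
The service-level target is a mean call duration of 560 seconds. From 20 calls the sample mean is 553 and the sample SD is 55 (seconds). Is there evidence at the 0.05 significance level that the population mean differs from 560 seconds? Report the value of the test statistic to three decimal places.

-0.569

H0: μ = 560; H1: μ ≠ 560 (one-sample t-test, two-sided).
t = (x̄ − μ₀)/(s/√n) = (553 − 560)/(55/√20) = -0.569
df = n − 1 = 19
Two-sided p-value ≈ 0.576
Since p ≈ 0.576 > α = 0.05, fail to reject H0; the data do not provide sufficient evidence against H0.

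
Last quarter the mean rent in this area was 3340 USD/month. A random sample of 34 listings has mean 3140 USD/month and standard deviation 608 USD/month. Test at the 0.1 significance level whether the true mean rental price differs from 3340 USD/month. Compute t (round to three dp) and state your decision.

H0: μ = 3340; H1: μ ≠ 3340 (one-sample t-test, two-sided).
t = (x̄ − μ₀)/(s/√n) = (3140 − 3340)/(608/√34) = -1.918
df = n − 1 = 33
Two-sided p-value ≈ 0.064
Since p ≈ 0.064 < α = 0.1, reject H0; the data support H1.

t = -1.918; reject H0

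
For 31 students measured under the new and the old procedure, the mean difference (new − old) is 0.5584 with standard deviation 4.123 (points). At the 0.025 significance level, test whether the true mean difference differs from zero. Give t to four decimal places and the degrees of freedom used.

H0: μ_d = 0; H1: μ_d ≠ 0 (paired t-test on the differences, two-sided).
t = d̄/(s_d/√n) = 0.5584/(4.123/√31) = 0.7541
df = n − 1 = 30
Two-sided p-value ≈ 0.457
Since p ≈ 0.457 > α = 0.025, fail to reject H0; the evidence is not statistically significant.

t = 0.7541, df = 30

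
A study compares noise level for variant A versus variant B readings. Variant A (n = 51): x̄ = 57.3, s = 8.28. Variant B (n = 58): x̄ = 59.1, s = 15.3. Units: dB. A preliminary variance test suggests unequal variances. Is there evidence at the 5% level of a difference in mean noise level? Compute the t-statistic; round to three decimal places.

-0.776

Let group 1 = variant A, group 2 = variant B. H0: μ_1 = μ_2; H1: μ_1 ≠ μ_2 (Welch's two-sample t-test, two-sided).
t = (x̄_1 − x̄_2)/√(s_1²/n_1 + s_2²/n_2) = (57.3 − 59.1)/√(8.28²/51 + 15.3²/58) = -0.776
Welch–Satterthwaite df ≈ 89.92
Two-sided p-value ≈ 0.4398
Since p ≈ 0.4398 > α = 0.05, fail to reject H0; the data do not provide sufficient evidence against H0.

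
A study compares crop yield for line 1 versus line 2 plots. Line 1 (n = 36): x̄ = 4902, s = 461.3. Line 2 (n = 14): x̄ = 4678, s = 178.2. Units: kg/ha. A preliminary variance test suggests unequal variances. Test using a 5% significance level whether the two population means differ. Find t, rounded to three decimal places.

Let group 1 = line 1, group 2 = line 2. H0: μ_1 = μ_2; H1: μ_1 ≠ μ_2 (Welch's two-sample t-test, two-sided).
t = (x̄_1 − x̄_2)/√(s_1²/n_1 + s_2²/n_2) = (4902 − 4678)/√(461.3²/36 + 178.2²/14) = 2.477
Welch–Satterthwaite df ≈ 47.99
Two-sided p-value ≈ 0.017
Since p ≈ 0.017 < α = 0.05, reject H0; the evidence is statistically significant.

2.477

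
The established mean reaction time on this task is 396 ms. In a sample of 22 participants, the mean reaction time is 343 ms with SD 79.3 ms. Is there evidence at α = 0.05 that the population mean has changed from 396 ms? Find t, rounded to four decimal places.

-3.1348

H0: μ = 396; H1: μ ≠ 396 (one-sample t-test, two-sided).
t = (x̄ − μ₀)/(s/√n) = (343 − 396)/(79.3/√22) = -3.1348
df = n − 1 = 21
Two-sided p-value ≈ 0.005
Since p ≈ 0.005 < α = 0.05, reject H0; the evidence is statistically significant.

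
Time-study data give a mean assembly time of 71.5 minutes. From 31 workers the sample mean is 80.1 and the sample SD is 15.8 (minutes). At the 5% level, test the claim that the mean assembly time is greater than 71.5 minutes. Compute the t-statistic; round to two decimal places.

H0: μ = 71.5; H1: μ > 71.5 (one-sample t-test, right-tailed).
t = (x̄ − μ₀)/(s/√n) = (80.1 − 71.5)/(15.8/√31) = 3.03
df = n − 1 = 30
p-value = P(T ≥ 3.03) ≈ 0.002
Since p ≈ 0.002 < α = 0.05, reject H0; the evidence is statistically significant.

3.03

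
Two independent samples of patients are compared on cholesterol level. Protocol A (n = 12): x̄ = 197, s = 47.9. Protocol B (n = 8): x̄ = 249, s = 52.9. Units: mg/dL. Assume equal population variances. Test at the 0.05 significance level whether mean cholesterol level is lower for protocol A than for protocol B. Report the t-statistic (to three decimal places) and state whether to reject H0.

Let group 1 = protocol A, group 2 = protocol B. H0: μ_1 = μ_2; H1: μ_1 < μ_2 (two-sample pooled-variance t-test, left-tailed).
s_p² = [(12−1)·47.9² + (8−1)·52.9²]/(12+8−2) = 2490.41
t = (197 − 249)/√[2490.41·(1/12 + 1/8)] = -2.283
df = n₁ + n₂ − 2 = 18
p-value = P(T ≤ -2.283) ≈ 0.017
Since p ≈ 0.017 < α = 0.05, reject H0; the data support H1.

t = -2.283; reject H0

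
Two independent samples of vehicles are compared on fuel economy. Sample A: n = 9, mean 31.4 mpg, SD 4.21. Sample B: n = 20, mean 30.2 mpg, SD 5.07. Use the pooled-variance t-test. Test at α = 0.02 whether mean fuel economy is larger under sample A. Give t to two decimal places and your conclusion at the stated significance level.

Let group 1 = sample A, group 2 = sample B. H0: μ_1 = μ_2; H1: μ_1 > μ_2 (two-sample pooled-variance t-test, right-tailed).
s_p² = [(9−1)·4.21² + (20−1)·5.07²]/(9+20−2) = 23.3402
t = (31.4 − 30.2)/√[23.3402·(1/9 + 1/20)] = 0.62
df = n₁ + n₂ − 2 = 27
p-value = P(T ≥ 0.62) ≈ 0.271
Since p ≈ 0.271 > α = 0.02, fail to reject H0; the data do not provide sufficient evidence against H0.

t = 0.62; fail to reject H0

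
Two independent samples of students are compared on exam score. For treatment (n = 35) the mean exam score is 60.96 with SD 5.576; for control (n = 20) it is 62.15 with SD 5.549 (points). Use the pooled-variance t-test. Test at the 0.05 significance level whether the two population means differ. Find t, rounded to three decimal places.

Let group 1 = treatment, group 2 = control. H0: μ_1 = μ_2; H1: μ_1 ≠ μ_2 (two-sample pooled-variance t-test, two-sided).
s_p² = [(35−1)·5.576² + (20−1)·5.549²]/(35+20−2) = 30.9841
t = (60.96 − 62.15)/√[30.9841·(1/35 + 1/20)] = -0.763
df = n₁ + n₂ − 2 = 53
Two-sided p-value ≈ 0.449
Since p ≈ 0.449 > α = 0.05, fail to reject H0; the data do not provide sufficient evidence against H0.

-0.763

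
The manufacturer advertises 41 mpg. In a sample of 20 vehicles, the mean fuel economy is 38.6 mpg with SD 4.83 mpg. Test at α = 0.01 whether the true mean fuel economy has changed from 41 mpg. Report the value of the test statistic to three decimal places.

-2.222

H0: μ = 41; H1: μ ≠ 41 (one-sample t-test, two-sided).
t = (x̄ − μ₀)/(s/√n) = (38.6 − 41)/(4.83/√20) = -2.222
df = n − 1 = 19
Two-sided p-value ≈ 0.039
Since p ≈ 0.039 > α = 0.01, fail to reject H0; the data do not provide sufficient evidence against H0.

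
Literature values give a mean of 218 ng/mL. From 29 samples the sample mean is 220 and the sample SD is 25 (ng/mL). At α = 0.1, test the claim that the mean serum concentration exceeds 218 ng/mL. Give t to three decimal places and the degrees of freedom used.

H0: μ = 218; H1: μ > 218 (one-sample t-test, right-tailed).
t = (x̄ − μ₀)/(s/√n) = (220 − 218)/(25/√29) = 0.431
df = n − 1 = 28
p-value = P(T ≥ 0.431) ≈ 0.3350
Since p ≈ 0.3350 > α = 0.1, fail to reject H0; the evidence is not statistically significant.

t = 0.431, df = 28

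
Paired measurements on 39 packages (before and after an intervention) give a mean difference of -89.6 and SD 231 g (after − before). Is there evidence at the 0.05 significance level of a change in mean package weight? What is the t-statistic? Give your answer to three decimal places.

H0: μ_d = 0; H1: μ_d ≠ 0 (paired t-test on the differences, two-sided).
t = d̄/(s_d/√n) = -89.6/(231/√39) = -2.422
df = n − 1 = 38
Two-sided p-value ≈ 0.020
Since p ≈ 0.020 < α = 0.05, reject H0; the evidence is statistically significant.

-2.422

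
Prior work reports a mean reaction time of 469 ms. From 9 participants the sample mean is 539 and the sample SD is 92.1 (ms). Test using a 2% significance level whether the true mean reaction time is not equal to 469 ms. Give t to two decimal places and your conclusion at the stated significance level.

H0: μ = 469; H1: μ ≠ 469 (one-sample t-test, two-sided).
t = (x̄ − μ₀)/(s/√n) = (539 − 469)/(92.1/√9) = 2.28
df = n − 1 = 8
Two-sided p-value ≈ 0.0521
Since p ≈ 0.0521 > α = 0.02, fail to reject H0; the evidence is not statistically significant.

t = 2.28; fail to reject H0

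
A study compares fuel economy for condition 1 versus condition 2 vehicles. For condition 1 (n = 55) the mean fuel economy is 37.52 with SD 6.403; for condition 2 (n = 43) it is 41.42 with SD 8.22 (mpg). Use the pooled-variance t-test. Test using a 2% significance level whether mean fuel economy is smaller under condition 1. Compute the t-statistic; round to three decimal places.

-2.641

Let group 1 = condition 1, group 2 = condition 2. H0: μ_1 = μ_2; H1: μ_1 < μ_2 (two-sample pooled-variance t-test, left-tailed).
s_p² = [(55−1)·6.403² + (43−1)·8.22²]/(55+43−2) = 52.6228
t = (37.52 − 41.42)/√[52.6228·(1/55 + 1/43)] = -2.641
df = n₁ + n₂ − 2 = 96
p-value = P(T ≤ -2.641) ≈ 0.005
Since p ≈ 0.005 < α = 0.02, reject H0; the data support H1.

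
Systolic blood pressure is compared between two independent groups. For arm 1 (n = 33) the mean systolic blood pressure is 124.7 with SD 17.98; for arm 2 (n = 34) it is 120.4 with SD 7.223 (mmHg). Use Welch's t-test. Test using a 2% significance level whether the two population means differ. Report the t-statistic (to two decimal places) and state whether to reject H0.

t = 1.28; fail to reject H0

Let group 1 = arm 1, group 2 = arm 2. H0: μ_1 = μ_2; H1: μ_1 ≠ μ_2 (Welch's two-sample t-test, two-sided).
t = (x̄_1 − x̄_2)/√(s_1²/n_1 + s_2²/n_2) = (124.7 − 120.4)/√(17.98²/33 + 7.223²/34) = 1.28
Welch–Satterthwaite df ≈ 41.81
Two-sided p-value ≈ 0.2085
Since p ≈ 0.2085 > α = 0.02, fail to reject H0; the data do not provide sufficient evidence against H0.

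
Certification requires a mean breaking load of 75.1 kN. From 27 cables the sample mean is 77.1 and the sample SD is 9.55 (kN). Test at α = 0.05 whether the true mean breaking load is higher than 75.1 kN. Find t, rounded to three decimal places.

H0: μ = 75.1; H1: μ > 75.1 (one-sample t-test, right-tailed).
t = (x̄ − μ₀)/(s/√n) = (77.1 − 75.1)/(9.55/√27) = 1.088
df = n − 1 = 26
p-value = P(T ≥ 1.088) ≈ 0.1432
Since p ≈ 0.1432 > α = 0.05, fail to reject H0; the data do not provide sufficient evidence against H0.

1.088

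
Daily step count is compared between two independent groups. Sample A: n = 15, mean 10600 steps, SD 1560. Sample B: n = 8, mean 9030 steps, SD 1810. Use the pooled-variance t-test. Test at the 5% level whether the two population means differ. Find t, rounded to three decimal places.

2.177

Let group 1 = sample A, group 2 = sample B. H0: μ_1 = μ_2; H1: μ_1 ≠ μ_2 (two-sample pooled-variance t-test, two-sided).
s_p² = [(15−1)·1560² + (8−1)·1810²]/(15+8−2) = 2714430
t = (10600 − 9030)/√[2714430·(1/15 + 1/8)] = 2.177
df = n₁ + n₂ − 2 = 21
Two-sided p-value ≈ 0.041
Since p ≈ 0.041 < α = 0.05, reject H0; the data support H1.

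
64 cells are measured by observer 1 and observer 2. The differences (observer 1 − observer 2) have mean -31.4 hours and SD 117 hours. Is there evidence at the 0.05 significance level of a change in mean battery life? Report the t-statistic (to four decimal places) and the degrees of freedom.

t = -2.1470, df = 63

H0: μ_d = 0; H1: μ_d ≠ 0 (paired t-test on the differences, two-sided).
t = d̄/(s_d/√n) = -31.4/(117/√64) = -2.1470
df = n − 1 = 63
Two-sided p-value ≈ 0.0356
Since p ≈ 0.0356 < α = 0.05, reject H0; the data support H1.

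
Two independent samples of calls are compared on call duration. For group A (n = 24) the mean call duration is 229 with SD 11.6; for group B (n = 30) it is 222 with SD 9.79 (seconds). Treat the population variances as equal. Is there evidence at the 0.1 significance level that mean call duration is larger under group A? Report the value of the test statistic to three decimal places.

2.405

Let group 1 = group A, group 2 = group B. H0: μ_1 = μ_2; H1: μ_1 > μ_2 (two-sample pooled-variance t-test, right-tailed).
s_p² = [(24−1)·11.6² + (30−1)·9.79²]/(24+30−2) = 112.968
t = (229 − 222)/√[112.968·(1/24 + 1/30)] = 2.405
df = n₁ + n₂ − 2 = 52
p-value = P(T ≥ 2.405) ≈ 0.0099
Since p ≈ 0.0099 < α = 0.1, reject H0; the data support H1.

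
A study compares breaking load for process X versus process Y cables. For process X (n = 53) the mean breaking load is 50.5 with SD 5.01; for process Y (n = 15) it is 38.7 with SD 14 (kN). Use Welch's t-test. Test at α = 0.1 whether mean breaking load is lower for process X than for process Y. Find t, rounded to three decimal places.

Let group 1 = process X, group 2 = process Y. H0: μ_1 = μ_2; H1: μ_1 < μ_2 (Welch's two-sample t-test, left-tailed).
t = (x̄_1 − x̄_2)/√(s_1²/n_1 + s_2²/n_2) = (50.5 − 38.7)/√(5.01²/53 + 14²/15) = 3.207
Welch–Satterthwaite df ≈ 15.03
p-value = P(T ≤ 3.207) ≈ 0.997
Since p ≈ 0.997 > α = 0.1, fail to reject H0; the data do not provide sufficient evidence against H0.

3.207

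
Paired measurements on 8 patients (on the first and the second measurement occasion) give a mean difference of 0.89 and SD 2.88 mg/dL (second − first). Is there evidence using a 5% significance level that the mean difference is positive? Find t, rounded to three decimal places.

0.874

H0: μ_d = 0; H1: μ_d > 0 (paired t-test on the differences, right-tailed).
t = d̄/(s_d/√n) = 0.89/(2.88/√8) = 0.874
df = n − 1 = 7
p-value = P(T ≥ 0.874) ≈ 0.206
Since p ≈ 0.206 > α = 0.05, fail to reject H0; the evidence is not statistically significant.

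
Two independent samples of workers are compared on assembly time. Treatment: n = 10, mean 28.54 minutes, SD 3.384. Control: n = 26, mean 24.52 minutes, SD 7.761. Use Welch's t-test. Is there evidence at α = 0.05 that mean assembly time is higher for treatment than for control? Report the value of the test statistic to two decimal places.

Let group 1 = treatment, group 2 = control. H0: μ_1 = μ_2; H1: μ_1 > μ_2 (Welch's two-sample t-test, right-tailed).
t = (x̄_1 − x̄_2)/√(s_1²/n_1 + s_2²/n_2) = (28.54 − 24.52)/√(3.384²/10 + 7.761²/26) = 2.16
Welch–Satterthwaite df ≈ 33.25
p-value = P(T ≥ 2.16) ≈ 0.0190
Since p ≈ 0.0190 < α = 0.05, reject H0; the evidence is statistically significant.

2.16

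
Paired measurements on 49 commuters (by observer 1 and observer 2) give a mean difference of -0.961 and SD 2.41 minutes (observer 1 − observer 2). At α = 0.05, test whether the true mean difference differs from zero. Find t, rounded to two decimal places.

H0: μ_d = 0; H1: μ_d ≠ 0 (paired t-test on the differences, two-sided).
t = d̄/(s_d/√n) = -0.961/(2.41/√49) = -2.79
df = n − 1 = 48
Two-sided p-value ≈ 0.008
Since p ≈ 0.008 < α = 0.05, reject H0; the evidence is statistically significant.

-2.79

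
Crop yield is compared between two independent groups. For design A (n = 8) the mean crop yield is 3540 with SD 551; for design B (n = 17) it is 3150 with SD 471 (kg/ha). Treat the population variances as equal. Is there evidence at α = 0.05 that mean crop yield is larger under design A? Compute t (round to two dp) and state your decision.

Let group 1 = design A, group 2 = design B. H0: μ_1 = μ_2; H1: μ_1 > μ_2 (two-sample pooled-variance t-test, right-tailed).
s_p² = [(8−1)·551² + (17−1)·471²]/(8+17−2) = 246724
t = (3540 − 3150)/√[246724·(1/8 + 1/17)] = 1.83
df = n₁ + n₂ − 2 = 23
p-value = P(T ≥ 1.83) ≈ 0.0400
Since p ≈ 0.0400 < α = 0.05, reject H0; the evidence is statistically significant.

t = 1.83; reject H0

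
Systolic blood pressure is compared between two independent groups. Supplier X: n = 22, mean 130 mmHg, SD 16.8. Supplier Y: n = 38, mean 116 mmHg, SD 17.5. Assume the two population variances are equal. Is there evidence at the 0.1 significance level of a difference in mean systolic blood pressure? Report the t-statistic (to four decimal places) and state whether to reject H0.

Let group 1 = supplier X, group 2 = supplier Y. H0: μ_1 = μ_2; H1: μ_1 ≠ μ_2 (two-sample pooled-variance t-test, two-sided).
s_p² = [(22−1)·16.8² + (38−1)·17.5²]/(22+38−2) = 297.557
t = (130 − 116)/√[297.557·(1/22 + 1/38)] = 3.0295
df = n₁ + n₂ − 2 = 58
Two-sided p-value ≈ 0.0037
Since p ≈ 0.0037 < α = 0.1, reject H0; the evidence is statistically significant.

t = 3.0295; reject H0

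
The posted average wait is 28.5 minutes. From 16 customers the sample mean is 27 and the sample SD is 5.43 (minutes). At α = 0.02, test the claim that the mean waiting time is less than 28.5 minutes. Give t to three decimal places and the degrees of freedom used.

H0: μ = 28.5; H1: μ < 28.5 (one-sample t-test, left-tailed).
t = (x̄ − μ₀)/(s/√n) = (27 − 28.5)/(5.43/√16) = -1.105
df = n − 1 = 15
p-value = P(T ≤ -1.105) ≈ 0.1433
Since p ≈ 0.1433 > α = 0.02, fail to reject H0; the evidence is not statistically significant.

t = -1.105, df = 15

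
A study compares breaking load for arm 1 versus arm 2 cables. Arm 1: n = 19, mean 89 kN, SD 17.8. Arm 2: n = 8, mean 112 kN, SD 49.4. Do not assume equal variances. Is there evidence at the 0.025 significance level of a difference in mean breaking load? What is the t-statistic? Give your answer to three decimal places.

Let group 1 = arm 1, group 2 = arm 2. H0: μ_1 = μ_2; H1: μ_1 ≠ μ_2 (Welch's two-sample t-test, two-sided).
t = (x̄_1 − x̄_2)/√(s_1²/n_1 + s_2²/n_2) = (89 − 112)/√(17.8²/19 + 49.4²/8) = -1.282
Welch–Satterthwaite df ≈ 7.78
Two-sided p-value ≈ 0.237
Since p ≈ 0.237 > α = 0.025, fail to reject H0; the data do not provide sufficient evidence against H0.

-1.282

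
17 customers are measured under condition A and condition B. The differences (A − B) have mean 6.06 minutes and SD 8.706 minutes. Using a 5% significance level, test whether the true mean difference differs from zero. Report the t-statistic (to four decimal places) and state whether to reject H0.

t = 2.8700; reject H0

H0: μ_d = 0; H1: μ_d ≠ 0 (paired t-test on the differences, two-sided).
t = d̄/(s_d/√n) = 6.06/(8.706/√17) = 2.8700
df = n − 1 = 16
Two-sided p-value ≈ 0.0111
Since p ≈ 0.0111 < α = 0.05, reject H0; the data support H1.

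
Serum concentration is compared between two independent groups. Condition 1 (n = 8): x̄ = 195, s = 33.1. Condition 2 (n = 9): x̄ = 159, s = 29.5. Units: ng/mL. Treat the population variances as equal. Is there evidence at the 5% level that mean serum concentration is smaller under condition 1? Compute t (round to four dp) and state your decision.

Let group 1 = condition 1, group 2 = condition 2. H0: μ_1 = μ_2; H1: μ_1 < μ_2 (two-sample pooled-variance t-test, left-tailed).
s_p² = [(8−1)·33.1² + (9−1)·29.5²]/(8+9−2) = 975.418
t = (195 − 159)/√[975.418·(1/8 + 1/9)] = 2.3722
df = n₁ + n₂ − 2 = 15
p-value = P(T ≤ 2.3722) ≈ 0.9843
Since p ≈ 0.9843 > α = 0.05, fail to reject H0; the evidence is not statistically significant.

t = 2.3722; fail to reject H0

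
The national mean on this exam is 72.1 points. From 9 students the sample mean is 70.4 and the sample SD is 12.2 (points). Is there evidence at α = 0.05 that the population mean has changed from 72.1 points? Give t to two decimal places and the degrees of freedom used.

t = -0.42, df = 8

H0: μ = 72.1; H1: μ ≠ 72.1 (one-sample t-test, two-sided).
t = (x̄ − μ₀)/(s/√n) = (70.4 − 72.1)/(12.2/√9) = -0.42
df = n − 1 = 8
Two-sided p-value ≈ 0.6869
Since p ≈ 0.6869 > α = 0.05, fail to reject H0; the data do not provide sufficient evidence against H0.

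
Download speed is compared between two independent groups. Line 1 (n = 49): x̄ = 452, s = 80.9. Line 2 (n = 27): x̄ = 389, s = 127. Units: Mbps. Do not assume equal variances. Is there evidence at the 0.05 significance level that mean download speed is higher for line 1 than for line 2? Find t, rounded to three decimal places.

2.330

Let group 1 = line 1, group 2 = line 2. H0: μ_1 = μ_2; H1: μ_1 > μ_2 (Welch's two-sample t-test, right-tailed).
t = (x̄_1 − x̄_2)/√(s_1²/n_1 + s_2²/n_2) = (452 − 389)/√(80.9²/49 + 127²/27) = 2.330
Welch–Satterthwaite df ≈ 37.90
p-value = P(T ≥ 2.330) ≈ 0.013
Since p ≈ 0.013 < α = 0.05, reject H0; the evidence is statistically significant.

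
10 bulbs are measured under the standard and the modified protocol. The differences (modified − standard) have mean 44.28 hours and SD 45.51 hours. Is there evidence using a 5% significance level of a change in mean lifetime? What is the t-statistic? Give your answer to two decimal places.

3.08

H0: μ_d = 0; H1: μ_d ≠ 0 (paired t-test on the differences, two-sided).
t = d̄/(s_d/√n) = 44.28/(45.51/√10) = 3.08
df = n − 1 = 9
Two-sided p-value ≈ 0.013
Since p ≈ 0.013 < α = 0.05, reject H0; the data support H1.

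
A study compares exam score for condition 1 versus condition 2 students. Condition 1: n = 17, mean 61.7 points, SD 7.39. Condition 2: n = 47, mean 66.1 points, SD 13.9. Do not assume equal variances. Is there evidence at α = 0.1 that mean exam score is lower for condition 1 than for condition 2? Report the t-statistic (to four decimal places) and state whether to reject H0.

Let group 1 = condition 1, group 2 = condition 2. H0: μ_1 = μ_2; H1: μ_1 < μ_2 (Welch's two-sample t-test, left-tailed).
t = (x̄_1 − x̄_2)/√(s_1²/n_1 + s_2²/n_2) = (61.7 − 66.1)/√(7.39²/17 + 13.9²/47) = -1.6259
Welch–Satterthwaite df ≈ 52.98
p-value = P(T ≤ -1.6259) ≈ 0.055
Since p ≈ 0.055 < α = 0.1, reject H0; the evidence is statistically significant.

t = -1.6259; reject H0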